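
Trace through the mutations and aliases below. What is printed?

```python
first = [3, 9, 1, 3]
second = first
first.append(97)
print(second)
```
[3, 9, 1, 3, 97]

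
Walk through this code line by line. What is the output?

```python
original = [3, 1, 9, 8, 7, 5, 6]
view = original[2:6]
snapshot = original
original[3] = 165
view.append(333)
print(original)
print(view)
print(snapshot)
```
[3, 1, 9, 165, 7, 5, 6]
[9, 8, 7, 5, 333]
[3, 1, 9, 165, 7, 5, 6]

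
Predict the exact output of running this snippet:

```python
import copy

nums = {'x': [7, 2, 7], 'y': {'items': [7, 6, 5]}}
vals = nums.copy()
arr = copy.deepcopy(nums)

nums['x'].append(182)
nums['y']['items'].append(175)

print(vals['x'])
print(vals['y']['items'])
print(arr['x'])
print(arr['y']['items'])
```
[7, 2, 7, 182]
[7, 6, 5, 175]
[7, 2, 7]
[7, 6, 5]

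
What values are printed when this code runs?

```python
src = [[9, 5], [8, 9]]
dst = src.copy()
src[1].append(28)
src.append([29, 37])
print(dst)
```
[[9, 5], [8, 9, 28]]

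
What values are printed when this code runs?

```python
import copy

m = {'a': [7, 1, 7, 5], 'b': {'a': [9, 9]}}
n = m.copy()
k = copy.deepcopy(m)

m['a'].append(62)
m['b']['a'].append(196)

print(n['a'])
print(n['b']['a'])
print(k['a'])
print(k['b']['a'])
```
[7, 1, 7, 5, 62]
[9, 9, 196]
[7, 1, 7, 5]
[9, 9]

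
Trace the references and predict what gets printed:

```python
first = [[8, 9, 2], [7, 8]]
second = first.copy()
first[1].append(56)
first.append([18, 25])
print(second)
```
[[8, 9, 2], [7, 8, 56]]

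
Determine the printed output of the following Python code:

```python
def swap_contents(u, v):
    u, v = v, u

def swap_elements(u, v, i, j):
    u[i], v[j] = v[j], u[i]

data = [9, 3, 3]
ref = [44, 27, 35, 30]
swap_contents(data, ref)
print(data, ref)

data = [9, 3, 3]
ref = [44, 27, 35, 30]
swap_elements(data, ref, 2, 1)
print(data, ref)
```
[9, 3, 3] [44, 27, 35, 30]
[9, 3, 27] [44, 3, 35, 30]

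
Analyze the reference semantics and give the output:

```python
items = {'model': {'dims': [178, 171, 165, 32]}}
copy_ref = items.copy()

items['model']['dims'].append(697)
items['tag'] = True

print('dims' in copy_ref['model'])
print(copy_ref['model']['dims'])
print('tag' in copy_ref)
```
True
[178, 171, 165, 32, 697]
False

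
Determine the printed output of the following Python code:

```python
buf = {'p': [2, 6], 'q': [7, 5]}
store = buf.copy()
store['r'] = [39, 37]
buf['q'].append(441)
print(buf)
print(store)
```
{'p': [2, 6], 'q': [7, 5, 441]}
{'p': [2, 6], 'q': [7, 5, 441], 'r': [39, 37]}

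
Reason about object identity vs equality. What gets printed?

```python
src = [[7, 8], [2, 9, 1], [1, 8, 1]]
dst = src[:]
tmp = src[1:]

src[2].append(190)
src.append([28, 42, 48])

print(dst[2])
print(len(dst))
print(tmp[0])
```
[1, 8, 1, 190]
3
[2, 9, 1]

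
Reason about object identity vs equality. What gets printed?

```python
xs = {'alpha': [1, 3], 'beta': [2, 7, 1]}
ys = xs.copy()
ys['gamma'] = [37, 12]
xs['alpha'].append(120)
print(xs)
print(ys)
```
{'alpha': [1, 3, 120], 'beta': [2, 7, 1]}
{'alpha': [1, 3, 120], 'beta': [2, 7, 1], 'gamma': [37, 12]}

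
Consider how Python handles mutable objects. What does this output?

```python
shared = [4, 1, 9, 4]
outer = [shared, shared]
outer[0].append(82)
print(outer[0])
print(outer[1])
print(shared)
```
[4, 1, 9, 4, 82]
[4, 1, 9, 4, 82]
[4, 1, 9, 4, 82]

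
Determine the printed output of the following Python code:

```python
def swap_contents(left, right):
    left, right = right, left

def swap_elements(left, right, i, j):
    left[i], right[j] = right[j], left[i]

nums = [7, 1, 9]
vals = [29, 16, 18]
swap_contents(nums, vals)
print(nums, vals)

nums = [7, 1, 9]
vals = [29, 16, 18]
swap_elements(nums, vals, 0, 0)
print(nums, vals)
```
[7, 1, 9] [29, 16, 18]
[29, 1, 9] [7, 16, 18]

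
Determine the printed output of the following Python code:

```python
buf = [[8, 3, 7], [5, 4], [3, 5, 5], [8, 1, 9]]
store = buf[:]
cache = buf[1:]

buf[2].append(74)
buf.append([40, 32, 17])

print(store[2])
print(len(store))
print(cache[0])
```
[3, 5, 5, 74]
4
[5, 4]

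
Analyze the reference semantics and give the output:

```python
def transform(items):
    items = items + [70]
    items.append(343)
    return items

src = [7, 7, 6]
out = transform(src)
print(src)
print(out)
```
[7, 7, 6]
[7, 7, 6, 70, 343]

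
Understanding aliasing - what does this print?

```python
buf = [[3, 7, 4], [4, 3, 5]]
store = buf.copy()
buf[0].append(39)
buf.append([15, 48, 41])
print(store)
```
[[3, 7, 4, 39], [4, 3, 5]]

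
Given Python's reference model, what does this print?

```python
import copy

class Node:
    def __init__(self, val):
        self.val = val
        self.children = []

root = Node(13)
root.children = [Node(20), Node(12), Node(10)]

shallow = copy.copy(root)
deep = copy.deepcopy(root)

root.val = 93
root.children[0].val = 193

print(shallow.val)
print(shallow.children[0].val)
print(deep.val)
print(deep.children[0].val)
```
13
193
13
20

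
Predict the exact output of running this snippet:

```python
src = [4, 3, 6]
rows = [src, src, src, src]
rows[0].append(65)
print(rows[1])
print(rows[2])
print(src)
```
[4, 3, 6, 65]
[4, 3, 6, 65]
[4, 3, 6, 65]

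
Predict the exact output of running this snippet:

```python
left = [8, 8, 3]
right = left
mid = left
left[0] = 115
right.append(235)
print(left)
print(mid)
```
[115, 8, 3, 235]
[115, 8, 3, 235]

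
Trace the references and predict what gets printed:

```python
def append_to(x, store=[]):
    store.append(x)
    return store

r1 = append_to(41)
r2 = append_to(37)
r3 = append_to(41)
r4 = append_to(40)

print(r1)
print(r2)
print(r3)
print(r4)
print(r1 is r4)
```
[41, 37, 41, 40]
[41, 37, 41, 40]
[41, 37, 41, 40]
[41, 37, 41, 40]
True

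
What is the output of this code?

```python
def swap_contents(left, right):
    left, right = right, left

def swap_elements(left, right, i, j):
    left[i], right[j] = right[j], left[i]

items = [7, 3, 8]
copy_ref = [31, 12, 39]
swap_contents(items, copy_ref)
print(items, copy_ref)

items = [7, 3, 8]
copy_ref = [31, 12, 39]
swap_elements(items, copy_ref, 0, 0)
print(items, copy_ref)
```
[7, 3, 8] [31, 12, 39]
[31, 3, 8] [7, 12, 39]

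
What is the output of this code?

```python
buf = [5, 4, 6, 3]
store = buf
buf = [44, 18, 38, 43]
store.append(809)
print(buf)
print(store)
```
[44, 18, 38, 43]
[5, 4, 6, 3, 809]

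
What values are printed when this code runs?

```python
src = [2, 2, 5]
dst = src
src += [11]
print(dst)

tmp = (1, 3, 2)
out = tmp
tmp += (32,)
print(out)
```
[2, 2, 5, 11]
(1, 3, 2)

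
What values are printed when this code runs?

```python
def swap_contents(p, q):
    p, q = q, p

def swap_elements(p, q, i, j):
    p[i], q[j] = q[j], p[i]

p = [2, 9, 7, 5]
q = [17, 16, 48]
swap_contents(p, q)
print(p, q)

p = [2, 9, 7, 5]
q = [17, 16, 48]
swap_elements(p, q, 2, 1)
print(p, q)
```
[2, 9, 7, 5] [17, 16, 48]
[2, 9, 16, 5] [17, 7, 48]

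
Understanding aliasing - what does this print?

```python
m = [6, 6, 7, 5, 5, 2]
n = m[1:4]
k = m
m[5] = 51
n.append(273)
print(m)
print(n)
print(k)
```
[6, 6, 7, 5, 5, 51]
[6, 7, 5, 273]
[6, 6, 7, 5, 5, 51]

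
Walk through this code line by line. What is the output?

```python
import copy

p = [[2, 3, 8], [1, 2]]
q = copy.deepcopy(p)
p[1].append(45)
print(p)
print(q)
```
[[2, 3, 8], [1, 2, 45]]
[[2, 3, 8], [1, 2]]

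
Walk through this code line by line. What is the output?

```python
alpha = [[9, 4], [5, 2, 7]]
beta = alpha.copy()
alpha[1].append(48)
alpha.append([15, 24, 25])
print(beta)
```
[[9, 4], [5, 2, 7, 48]]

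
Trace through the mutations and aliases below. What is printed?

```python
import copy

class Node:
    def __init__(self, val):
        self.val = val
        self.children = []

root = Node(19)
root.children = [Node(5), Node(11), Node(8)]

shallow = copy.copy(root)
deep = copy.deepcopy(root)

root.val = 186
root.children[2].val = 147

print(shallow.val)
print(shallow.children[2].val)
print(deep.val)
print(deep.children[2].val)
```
19
147
19
8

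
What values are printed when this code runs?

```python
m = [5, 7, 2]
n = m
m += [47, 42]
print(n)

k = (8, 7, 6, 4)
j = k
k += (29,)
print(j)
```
[5, 7, 2, 47, 42]
(8, 7, 6, 4)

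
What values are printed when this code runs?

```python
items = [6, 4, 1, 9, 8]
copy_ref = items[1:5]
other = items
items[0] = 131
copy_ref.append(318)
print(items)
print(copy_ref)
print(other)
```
[131, 4, 1, 9, 8]
[4, 1, 9, 8, 318]
[131, 4, 1, 9, 8]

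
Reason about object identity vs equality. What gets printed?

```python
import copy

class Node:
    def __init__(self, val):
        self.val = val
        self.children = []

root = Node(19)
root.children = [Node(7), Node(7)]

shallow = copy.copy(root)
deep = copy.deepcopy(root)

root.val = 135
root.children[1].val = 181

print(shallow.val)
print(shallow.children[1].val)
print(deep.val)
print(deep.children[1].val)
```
19
181
19
7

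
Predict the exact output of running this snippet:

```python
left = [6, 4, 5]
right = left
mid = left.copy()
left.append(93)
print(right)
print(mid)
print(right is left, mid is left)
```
[6, 4, 5, 93]
[6, 4, 5]
True False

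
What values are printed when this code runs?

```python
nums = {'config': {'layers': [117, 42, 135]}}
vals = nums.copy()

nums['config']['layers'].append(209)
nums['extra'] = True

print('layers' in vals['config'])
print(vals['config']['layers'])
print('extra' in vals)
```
True
[117, 42, 135, 209]
False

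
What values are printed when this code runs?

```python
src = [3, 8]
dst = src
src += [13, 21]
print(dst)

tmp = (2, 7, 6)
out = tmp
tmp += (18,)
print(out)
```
[3, 8, 13, 21]
(2, 7, 6)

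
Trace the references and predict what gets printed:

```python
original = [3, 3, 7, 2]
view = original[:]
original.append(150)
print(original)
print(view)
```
[3, 3, 7, 2, 150]
[3, 3, 7, 2]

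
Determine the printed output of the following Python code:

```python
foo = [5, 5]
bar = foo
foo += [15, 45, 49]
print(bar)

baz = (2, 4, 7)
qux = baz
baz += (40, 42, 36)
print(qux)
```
[5, 5, 15, 45, 49]
(2, 4, 7)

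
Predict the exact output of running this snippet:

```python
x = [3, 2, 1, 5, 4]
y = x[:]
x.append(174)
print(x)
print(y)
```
[3, 2, 1, 5, 4, 174]
[3, 2, 1, 5, 4]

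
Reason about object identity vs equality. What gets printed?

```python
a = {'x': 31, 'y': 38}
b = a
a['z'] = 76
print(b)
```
{'x': 31, 'y': 38, 'z': 76}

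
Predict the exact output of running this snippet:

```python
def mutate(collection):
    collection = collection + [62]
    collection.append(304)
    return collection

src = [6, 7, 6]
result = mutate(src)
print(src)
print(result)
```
[6, 7, 6]
[6, 7, 6, 62, 304]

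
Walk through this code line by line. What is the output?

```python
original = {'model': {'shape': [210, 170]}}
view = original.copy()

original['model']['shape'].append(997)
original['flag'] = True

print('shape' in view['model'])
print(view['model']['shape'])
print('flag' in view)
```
True
[210, 170, 997]
False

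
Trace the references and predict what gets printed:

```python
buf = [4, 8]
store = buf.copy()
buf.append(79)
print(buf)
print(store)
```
[4, 8, 79]
[4, 8]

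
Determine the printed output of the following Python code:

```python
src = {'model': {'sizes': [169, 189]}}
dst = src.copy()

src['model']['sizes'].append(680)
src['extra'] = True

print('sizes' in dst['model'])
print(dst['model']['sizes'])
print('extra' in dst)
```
True
[169, 189, 680]
False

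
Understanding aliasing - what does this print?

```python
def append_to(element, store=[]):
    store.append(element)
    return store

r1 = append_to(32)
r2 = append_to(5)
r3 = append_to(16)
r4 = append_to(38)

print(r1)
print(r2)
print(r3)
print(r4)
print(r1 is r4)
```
[32, 5, 16, 38]
[32, 5, 16, 38]
[32, 5, 16, 38]
[32, 5, 16, 38]
True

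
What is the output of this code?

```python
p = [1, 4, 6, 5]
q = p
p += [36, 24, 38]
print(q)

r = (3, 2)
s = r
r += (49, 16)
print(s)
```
[1, 4, 6, 5, 36, 24, 38]
(3, 2)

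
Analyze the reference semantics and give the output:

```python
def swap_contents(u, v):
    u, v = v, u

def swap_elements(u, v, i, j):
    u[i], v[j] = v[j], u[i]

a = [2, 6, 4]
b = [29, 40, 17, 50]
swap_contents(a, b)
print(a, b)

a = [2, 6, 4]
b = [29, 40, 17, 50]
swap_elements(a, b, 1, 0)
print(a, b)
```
[2, 6, 4] [29, 40, 17, 50]
[2, 29, 4] [6, 40, 17, 50]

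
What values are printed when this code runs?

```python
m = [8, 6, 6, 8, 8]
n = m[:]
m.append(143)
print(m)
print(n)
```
[8, 6, 6, 8, 8, 143]
[8, 6, 6, 8, 8]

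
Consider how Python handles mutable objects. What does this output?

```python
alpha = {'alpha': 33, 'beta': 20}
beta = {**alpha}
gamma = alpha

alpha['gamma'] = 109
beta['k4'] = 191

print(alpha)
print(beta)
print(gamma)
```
{'alpha': 33, 'beta': 20, 'gamma': 109}
{'alpha': 33, 'beta': 20, 'k4': 191}
{'alpha': 33, 'beta': 20, 'gamma': 109}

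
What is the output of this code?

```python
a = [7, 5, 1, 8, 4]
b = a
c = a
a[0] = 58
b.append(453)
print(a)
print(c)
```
[58, 5, 1, 8, 4, 453]
[58, 5, 1, 8, 4, 453]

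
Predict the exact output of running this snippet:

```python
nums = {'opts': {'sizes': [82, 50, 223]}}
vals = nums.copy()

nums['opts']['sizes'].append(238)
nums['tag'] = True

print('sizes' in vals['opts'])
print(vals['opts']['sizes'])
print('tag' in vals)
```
True
[82, 50, 223, 238]
False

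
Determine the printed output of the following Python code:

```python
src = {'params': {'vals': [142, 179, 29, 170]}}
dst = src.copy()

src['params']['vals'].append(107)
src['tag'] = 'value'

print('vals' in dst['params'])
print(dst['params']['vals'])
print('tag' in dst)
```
True
[142, 179, 29, 170, 107]
False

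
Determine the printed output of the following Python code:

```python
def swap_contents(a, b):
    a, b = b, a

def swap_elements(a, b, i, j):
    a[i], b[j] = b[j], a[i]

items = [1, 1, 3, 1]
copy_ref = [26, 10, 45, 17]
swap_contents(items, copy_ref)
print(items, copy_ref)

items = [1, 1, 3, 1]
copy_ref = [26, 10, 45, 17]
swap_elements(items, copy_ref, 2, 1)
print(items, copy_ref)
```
[1, 1, 3, 1] [26, 10, 45, 17]
[1, 1, 10, 1] [26, 3, 45, 17]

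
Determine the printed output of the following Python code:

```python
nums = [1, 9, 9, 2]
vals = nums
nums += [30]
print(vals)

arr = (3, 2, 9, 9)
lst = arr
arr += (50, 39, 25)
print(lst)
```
[1, 9, 9, 2, 30]
(3, 2, 9, 9)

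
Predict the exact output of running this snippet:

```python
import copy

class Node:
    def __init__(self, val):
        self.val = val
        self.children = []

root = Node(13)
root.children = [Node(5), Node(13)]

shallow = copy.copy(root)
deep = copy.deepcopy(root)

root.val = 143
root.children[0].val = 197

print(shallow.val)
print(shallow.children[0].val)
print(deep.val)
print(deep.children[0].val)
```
13
197
13
5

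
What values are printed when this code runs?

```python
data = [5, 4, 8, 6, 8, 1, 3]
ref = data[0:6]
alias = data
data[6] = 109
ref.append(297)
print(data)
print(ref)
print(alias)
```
[5, 4, 8, 6, 8, 1, 109]
[5, 4, 8, 6, 8, 1, 297]
[5, 4, 8, 6, 8, 1, 109]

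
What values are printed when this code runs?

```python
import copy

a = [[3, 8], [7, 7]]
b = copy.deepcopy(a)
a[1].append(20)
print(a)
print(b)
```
[[3, 8], [7, 7, 20]]
[[3, 8], [7, 7]]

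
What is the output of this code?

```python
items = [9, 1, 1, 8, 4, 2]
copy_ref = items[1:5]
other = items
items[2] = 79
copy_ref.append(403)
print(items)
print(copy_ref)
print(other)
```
[9, 1, 79, 8, 4, 2]
[1, 1, 8, 4, 403]
[9, 1, 79, 8, 4, 2]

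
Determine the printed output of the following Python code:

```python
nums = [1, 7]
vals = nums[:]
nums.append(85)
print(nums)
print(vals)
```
[1, 7, 85]
[1, 7]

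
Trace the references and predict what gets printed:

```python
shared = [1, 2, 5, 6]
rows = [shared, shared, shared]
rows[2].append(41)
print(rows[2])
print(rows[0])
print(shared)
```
[1, 2, 5, 6, 41]
[1, 2, 5, 6, 41]
[1, 2, 5, 6, 41]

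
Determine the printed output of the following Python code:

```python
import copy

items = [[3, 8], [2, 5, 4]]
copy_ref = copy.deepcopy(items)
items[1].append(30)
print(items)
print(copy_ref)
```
[[3, 8], [2, 5, 4, 30]]
[[3, 8], [2, 5, 4]]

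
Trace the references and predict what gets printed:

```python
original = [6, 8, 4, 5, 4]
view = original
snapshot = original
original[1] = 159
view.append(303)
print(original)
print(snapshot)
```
[6, 159, 4, 5, 4, 303]
[6, 159, 4, 5, 4, 303]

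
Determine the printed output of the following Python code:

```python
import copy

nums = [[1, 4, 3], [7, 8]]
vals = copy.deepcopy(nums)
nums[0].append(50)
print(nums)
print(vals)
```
[[1, 4, 3, 50], [7, 8]]
[[1, 4, 3], [7, 8]]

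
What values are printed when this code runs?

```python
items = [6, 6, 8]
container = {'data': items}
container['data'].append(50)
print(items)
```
[6, 6, 8, 50]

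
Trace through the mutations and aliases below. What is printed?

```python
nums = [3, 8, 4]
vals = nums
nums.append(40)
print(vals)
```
[3, 8, 4, 40]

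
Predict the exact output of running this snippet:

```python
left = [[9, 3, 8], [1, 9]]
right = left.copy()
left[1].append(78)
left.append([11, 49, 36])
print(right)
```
[[9, 3, 8], [1, 9, 78]]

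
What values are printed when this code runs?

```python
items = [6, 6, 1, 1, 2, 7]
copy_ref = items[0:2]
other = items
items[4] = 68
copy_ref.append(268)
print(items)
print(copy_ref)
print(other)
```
[6, 6, 1, 1, 68, 7]
[6, 6, 268]
[6, 6, 1, 1, 68, 7]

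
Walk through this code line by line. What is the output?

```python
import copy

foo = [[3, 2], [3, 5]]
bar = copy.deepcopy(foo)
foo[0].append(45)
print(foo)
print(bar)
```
[[3, 2, 45], [3, 5]]
[[3, 2], [3, 5]]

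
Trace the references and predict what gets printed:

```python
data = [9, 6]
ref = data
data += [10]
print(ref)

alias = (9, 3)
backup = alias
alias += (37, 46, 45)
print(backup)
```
[9, 6, 10]
(9, 3)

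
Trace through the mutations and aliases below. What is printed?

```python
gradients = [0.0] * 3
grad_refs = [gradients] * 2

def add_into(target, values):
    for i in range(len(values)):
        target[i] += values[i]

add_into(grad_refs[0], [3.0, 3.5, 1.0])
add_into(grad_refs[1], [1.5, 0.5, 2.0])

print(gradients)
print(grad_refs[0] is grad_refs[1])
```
[4.5, 4.0, 3.0]
True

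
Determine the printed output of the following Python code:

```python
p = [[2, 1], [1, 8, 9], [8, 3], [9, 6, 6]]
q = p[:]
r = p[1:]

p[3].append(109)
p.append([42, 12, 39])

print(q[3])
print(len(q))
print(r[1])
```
[9, 6, 6, 109]
4
[8, 3]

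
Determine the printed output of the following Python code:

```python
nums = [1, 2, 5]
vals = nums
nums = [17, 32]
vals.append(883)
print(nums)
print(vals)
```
[17, 32]
[1, 2, 5, 883]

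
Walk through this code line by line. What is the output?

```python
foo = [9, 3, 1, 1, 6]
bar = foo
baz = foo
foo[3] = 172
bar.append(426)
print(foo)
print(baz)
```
[9, 3, 1, 172, 6, 426]
[9, 3, 1, 172, 6, 426]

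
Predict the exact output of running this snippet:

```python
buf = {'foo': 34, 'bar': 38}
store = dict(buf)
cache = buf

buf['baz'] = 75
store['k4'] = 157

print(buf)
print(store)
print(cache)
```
{'foo': 34, 'bar': 38, 'baz': 75}
{'foo': 34, 'bar': 38, 'k4': 157}
{'foo': 34, 'bar': 38, 'baz': 75}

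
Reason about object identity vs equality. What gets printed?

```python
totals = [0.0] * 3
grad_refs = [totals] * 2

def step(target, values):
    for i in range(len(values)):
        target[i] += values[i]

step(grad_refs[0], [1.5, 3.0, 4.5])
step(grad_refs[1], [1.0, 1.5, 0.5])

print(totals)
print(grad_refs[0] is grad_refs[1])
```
[2.5, 4.5, 5.0]
True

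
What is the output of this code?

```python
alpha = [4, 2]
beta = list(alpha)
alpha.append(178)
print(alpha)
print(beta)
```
[4, 2, 178]
[4, 2]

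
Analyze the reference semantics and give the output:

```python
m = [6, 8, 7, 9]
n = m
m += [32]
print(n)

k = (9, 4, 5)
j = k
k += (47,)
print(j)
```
[6, 8, 7, 9, 32]
(9, 4, 5)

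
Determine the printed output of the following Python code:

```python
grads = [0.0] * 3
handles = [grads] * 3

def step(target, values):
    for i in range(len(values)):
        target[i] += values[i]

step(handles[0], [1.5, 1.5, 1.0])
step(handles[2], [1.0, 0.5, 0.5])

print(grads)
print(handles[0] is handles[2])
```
[2.5, 2.0, 1.5]
True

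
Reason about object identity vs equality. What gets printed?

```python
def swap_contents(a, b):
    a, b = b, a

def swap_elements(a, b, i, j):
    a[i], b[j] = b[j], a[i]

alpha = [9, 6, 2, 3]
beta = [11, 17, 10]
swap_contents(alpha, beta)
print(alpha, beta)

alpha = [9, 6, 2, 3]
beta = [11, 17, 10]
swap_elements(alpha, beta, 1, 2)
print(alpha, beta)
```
[9, 6, 2, 3] [11, 17, 10]
[9, 10, 2, 3] [11, 17, 6]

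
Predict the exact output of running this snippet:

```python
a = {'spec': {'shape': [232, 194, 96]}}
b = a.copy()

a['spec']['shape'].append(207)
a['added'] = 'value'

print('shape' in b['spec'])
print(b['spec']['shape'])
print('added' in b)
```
True
[232, 194, 96, 207]
False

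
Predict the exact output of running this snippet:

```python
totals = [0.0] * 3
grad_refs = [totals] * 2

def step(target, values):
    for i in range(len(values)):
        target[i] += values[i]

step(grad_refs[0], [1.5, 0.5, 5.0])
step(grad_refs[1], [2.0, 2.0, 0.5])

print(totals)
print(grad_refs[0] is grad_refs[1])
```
[3.5, 2.5, 5.5]
True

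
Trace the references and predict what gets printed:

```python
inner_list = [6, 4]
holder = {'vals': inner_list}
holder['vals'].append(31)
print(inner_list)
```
[6, 4, 31]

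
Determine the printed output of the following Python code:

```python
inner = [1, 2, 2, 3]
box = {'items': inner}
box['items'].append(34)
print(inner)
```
[1, 2, 2, 3, 34]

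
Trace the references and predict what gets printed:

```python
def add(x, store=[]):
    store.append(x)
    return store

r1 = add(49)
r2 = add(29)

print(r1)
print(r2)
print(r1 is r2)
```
[49, 29]
[49, 29]
True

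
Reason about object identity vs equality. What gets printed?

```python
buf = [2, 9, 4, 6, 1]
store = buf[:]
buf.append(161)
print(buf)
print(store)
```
[2, 9, 4, 6, 1, 161]
[2, 9, 4, 6, 1]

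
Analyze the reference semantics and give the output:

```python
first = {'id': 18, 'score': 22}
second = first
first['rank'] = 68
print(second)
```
{'id': 18, 'score': 22, 'rank': 68}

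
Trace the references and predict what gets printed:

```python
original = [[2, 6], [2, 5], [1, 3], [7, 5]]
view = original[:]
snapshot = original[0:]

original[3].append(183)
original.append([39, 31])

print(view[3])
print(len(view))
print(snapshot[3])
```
[7, 5, 183]
4
[7, 5, 183]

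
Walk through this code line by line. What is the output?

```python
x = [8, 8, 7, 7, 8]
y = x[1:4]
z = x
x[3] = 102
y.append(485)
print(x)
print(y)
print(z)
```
[8, 8, 7, 102, 8]
[8, 7, 7, 485]
[8, 8, 7, 102, 8]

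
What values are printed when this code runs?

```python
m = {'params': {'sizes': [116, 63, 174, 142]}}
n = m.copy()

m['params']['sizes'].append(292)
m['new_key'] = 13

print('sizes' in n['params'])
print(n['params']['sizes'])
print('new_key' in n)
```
True
[116, 63, 174, 142, 292]
False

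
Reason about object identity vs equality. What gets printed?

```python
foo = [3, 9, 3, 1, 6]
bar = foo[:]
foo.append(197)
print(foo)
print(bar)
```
[3, 9, 3, 1, 6, 197]
[3, 9, 3, 1, 6]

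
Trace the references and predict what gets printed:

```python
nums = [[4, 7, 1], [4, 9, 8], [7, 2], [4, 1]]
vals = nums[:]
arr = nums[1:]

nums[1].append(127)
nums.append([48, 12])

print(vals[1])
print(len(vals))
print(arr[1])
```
[4, 9, 8, 127]
4
[7, 2]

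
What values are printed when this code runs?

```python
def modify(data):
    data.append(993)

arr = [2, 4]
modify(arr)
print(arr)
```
[2, 4, 993]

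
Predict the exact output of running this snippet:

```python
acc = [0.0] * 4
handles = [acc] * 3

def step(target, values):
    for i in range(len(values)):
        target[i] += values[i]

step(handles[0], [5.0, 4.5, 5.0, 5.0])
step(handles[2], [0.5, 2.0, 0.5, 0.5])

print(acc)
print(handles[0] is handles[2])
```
[5.5, 6.5, 5.5, 5.5]
True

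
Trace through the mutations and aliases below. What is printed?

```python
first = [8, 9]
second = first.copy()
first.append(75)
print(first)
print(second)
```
[8, 9, 75]
[8, 9]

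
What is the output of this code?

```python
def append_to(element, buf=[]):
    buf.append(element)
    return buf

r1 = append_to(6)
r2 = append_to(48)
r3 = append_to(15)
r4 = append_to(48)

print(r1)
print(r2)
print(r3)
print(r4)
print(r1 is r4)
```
[6, 48, 15, 48]
[6, 48, 15, 48]
[6, 48, 15, 48]
[6, 48, 15, 48]
True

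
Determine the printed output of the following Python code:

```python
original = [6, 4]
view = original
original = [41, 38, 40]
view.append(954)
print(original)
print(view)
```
[41, 38, 40]
[6, 4, 954]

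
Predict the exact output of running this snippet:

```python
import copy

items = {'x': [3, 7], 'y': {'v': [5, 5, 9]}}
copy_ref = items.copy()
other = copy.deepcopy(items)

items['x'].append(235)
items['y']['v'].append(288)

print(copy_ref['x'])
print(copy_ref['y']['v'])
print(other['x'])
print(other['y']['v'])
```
[3, 7, 235]
[5, 5, 9, 288]
[3, 7]
[5, 5, 9]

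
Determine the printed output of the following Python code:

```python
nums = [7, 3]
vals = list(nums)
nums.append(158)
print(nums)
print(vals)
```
[7, 3, 158]
[7, 3]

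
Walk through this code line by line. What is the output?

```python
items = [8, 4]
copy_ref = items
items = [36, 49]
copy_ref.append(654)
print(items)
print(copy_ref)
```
[36, 49]
[8, 4, 654]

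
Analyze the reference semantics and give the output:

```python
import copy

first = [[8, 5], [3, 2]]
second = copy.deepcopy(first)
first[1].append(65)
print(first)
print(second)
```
[[8, 5], [3, 2, 65]]
[[8, 5], [3, 2]]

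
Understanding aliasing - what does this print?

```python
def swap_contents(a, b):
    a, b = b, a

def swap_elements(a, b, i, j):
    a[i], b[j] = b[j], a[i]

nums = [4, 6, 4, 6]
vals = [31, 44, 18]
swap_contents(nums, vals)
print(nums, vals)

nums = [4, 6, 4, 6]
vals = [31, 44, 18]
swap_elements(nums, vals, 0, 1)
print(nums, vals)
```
[4, 6, 4, 6] [31, 44, 18]
[44, 6, 4, 6] [31, 4, 18]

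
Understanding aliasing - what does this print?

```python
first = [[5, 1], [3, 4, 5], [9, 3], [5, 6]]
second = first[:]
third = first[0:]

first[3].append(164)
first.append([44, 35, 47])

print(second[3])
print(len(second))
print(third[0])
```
[5, 6, 164]
4
[5, 1]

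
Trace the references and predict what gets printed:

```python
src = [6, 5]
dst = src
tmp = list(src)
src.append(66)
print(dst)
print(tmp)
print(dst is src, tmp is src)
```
[6, 5, 66]
[6, 5]
True False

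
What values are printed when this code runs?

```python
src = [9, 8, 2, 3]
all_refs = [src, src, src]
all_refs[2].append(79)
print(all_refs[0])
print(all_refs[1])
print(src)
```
[9, 8, 2, 3, 79]
[9, 8, 2, 3, 79]
[9, 8, 2, 3, 79]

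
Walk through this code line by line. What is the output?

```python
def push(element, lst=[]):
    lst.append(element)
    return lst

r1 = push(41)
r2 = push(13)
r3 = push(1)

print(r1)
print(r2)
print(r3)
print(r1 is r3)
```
[41, 13, 1]
[41, 13, 1]
[41, 13, 1]
True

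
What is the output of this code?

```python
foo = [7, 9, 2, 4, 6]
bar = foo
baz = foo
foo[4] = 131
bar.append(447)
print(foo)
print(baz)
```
[7, 9, 2, 4, 131, 447]
[7, 9, 2, 4, 131, 447]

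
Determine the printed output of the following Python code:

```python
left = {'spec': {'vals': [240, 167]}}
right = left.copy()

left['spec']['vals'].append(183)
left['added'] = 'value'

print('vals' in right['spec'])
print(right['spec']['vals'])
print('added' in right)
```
True
[240, 167, 183]
False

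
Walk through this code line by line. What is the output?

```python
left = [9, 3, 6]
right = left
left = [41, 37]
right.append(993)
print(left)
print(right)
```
[41, 37]
[9, 3, 6, 993]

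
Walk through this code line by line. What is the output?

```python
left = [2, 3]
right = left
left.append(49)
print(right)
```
[2, 3, 49]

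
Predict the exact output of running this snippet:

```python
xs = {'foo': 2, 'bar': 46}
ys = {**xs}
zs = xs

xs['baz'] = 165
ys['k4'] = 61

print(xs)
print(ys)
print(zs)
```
{'foo': 2, 'bar': 46, 'baz': 165}
{'foo': 2, 'bar': 46, 'k4': 61}
{'foo': 2, 'bar': 46, 'baz': 165}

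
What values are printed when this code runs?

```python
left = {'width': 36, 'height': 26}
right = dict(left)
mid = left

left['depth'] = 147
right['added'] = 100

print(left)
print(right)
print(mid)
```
{'width': 36, 'height': 26, 'depth': 147}
{'width': 36, 'height': 26, 'added': 100}
{'width': 36, 'height': 26, 'depth': 147}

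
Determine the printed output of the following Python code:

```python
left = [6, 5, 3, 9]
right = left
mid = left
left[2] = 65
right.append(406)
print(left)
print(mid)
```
[6, 5, 65, 9, 406]
[6, 5, 65, 9, 406]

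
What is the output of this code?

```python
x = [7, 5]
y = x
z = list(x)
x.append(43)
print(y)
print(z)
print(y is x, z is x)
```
[7, 5, 43]
[7, 5]
True False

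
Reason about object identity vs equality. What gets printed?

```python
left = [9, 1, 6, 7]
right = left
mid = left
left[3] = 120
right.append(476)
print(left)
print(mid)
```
[9, 1, 6, 120, 476]
[9, 1, 6, 120, 476]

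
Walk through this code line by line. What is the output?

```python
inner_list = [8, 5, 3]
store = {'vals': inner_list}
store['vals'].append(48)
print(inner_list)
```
[8, 5, 3, 48]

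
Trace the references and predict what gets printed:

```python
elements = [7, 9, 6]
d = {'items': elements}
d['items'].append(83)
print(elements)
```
[7, 9, 6, 83]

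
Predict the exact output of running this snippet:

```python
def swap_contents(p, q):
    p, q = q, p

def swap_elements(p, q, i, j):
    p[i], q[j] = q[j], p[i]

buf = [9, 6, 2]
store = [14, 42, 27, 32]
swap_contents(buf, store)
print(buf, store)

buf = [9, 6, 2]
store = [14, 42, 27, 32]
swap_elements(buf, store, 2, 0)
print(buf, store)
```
[9, 6, 2] [14, 42, 27, 32]
[9, 6, 14] [2, 42, 27, 32]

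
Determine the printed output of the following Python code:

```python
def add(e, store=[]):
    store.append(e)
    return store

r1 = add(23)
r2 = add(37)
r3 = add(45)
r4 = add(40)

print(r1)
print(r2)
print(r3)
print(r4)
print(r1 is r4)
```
[23, 37, 45, 40]
[23, 37, 45, 40]
[23, 37, 45, 40]
[23, 37, 45, 40]
True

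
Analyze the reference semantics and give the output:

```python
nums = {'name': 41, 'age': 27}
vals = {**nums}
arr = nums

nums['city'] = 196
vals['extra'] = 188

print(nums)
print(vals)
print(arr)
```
{'name': 41, 'age': 27, 'city': 196}
{'name': 41, 'age': 27, 'extra': 188}
{'name': 41, 'age': 27, 'city': 196}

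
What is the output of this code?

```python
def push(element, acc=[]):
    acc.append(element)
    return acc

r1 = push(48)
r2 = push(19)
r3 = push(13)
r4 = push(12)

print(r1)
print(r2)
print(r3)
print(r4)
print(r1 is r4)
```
[48, 19, 13, 12]
[48, 19, 13, 12]
[48, 19, 13, 12]
[48, 19, 13, 12]
True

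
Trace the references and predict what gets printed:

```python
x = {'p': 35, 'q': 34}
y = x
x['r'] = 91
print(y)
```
{'p': 35, 'q': 34, 'r': 91}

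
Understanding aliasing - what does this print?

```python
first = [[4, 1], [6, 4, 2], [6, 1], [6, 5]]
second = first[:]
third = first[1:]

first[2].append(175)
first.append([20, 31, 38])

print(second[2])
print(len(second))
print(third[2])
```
[6, 1, 175]
4
[6, 5]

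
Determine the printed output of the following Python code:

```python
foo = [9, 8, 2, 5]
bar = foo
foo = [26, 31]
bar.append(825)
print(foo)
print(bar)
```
[26, 31]
[9, 8, 2, 5, 825]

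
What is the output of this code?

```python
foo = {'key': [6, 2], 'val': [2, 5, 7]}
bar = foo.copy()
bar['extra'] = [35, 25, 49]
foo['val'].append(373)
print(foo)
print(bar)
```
{'key': [6, 2], 'val': [2, 5, 7, 373]}
{'key': [6, 2], 'val': [2, 5, 7, 373], 'extra': [35, 25, 49]}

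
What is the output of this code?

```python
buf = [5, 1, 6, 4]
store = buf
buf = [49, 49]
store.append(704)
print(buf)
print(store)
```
[49, 49]
[5, 1, 6, 4, 704]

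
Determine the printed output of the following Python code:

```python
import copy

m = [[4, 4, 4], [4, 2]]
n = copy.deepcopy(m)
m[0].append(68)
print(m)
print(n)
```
[[4, 4, 4, 68], [4, 2]]
[[4, 4, 4], [4, 2]]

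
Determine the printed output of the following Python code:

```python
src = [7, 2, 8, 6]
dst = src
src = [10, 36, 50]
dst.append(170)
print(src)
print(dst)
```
[10, 36, 50]
[7, 2, 8, 6, 170]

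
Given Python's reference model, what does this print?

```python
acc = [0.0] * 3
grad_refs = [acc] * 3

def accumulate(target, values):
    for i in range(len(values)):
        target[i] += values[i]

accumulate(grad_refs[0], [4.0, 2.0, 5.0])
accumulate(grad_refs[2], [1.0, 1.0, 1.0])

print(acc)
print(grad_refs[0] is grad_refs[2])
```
[5.0, 3.0, 6.0]
True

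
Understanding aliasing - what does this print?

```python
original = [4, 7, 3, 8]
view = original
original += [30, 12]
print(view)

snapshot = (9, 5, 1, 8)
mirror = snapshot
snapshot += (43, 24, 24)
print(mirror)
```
[4, 7, 3, 8, 30, 12]
(9, 5, 1, 8)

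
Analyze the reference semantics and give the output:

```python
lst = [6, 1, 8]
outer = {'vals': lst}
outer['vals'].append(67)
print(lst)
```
[6, 1, 8, 67]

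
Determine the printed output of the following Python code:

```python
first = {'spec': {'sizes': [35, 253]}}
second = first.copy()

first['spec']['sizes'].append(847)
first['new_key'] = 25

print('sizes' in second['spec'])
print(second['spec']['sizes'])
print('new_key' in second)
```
True
[35, 253, 847]
False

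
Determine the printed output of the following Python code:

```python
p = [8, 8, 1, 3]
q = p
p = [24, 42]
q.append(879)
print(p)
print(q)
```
[24, 42]
[8, 8, 1, 3, 879]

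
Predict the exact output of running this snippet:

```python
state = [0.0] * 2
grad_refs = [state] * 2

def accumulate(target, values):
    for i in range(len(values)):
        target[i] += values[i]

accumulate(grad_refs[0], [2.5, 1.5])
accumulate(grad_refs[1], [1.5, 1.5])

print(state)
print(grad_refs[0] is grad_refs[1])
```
[4.0, 3.0]
True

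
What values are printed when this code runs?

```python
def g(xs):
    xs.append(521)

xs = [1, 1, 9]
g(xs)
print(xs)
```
[1, 1, 9, 521]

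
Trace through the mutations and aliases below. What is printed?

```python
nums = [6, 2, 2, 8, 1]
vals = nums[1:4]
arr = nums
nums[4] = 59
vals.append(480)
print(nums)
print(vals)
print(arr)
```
[6, 2, 2, 8, 59]
[2, 2, 8, 480]
[6, 2, 2, 8, 59]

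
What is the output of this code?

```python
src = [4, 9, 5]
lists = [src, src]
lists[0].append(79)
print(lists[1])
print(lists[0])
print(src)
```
[4, 9, 5, 79]
[4, 9, 5, 79]
[4, 9, 5, 79]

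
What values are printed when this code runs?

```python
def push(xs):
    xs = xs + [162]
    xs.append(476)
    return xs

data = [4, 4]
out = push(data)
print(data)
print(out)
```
[4, 4]
[4, 4, 162, 476]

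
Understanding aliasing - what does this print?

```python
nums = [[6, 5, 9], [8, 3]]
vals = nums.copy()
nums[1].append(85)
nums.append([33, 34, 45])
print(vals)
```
[[6, 5, 9], [8, 3, 85]]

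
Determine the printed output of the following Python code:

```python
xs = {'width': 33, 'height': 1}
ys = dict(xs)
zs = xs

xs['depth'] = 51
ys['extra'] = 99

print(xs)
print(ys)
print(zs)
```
{'width': 33, 'height': 1, 'depth': 51}
{'width': 33, 'height': 1, 'extra': 99}
{'width': 33, 'height': 1, 'depth': 51}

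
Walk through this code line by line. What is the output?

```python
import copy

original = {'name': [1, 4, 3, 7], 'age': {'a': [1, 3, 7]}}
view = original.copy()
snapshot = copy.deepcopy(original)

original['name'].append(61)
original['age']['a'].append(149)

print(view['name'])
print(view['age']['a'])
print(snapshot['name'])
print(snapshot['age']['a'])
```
[1, 4, 3, 7, 61]
[1, 3, 7, 149]
[1, 4, 3, 7]
[1, 3, 7]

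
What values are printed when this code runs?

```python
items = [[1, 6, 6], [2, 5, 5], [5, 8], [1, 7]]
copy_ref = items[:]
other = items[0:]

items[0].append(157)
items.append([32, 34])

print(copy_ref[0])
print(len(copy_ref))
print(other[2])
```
[1, 6, 6, 157]
4
[5, 8]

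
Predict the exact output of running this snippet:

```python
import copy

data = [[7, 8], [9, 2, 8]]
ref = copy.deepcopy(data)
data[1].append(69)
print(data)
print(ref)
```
[[7, 8], [9, 2, 8, 69]]
[[7, 8], [9, 2, 8]]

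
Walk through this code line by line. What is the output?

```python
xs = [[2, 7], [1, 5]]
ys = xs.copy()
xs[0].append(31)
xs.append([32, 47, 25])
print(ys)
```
[[2, 7, 31], [1, 5]]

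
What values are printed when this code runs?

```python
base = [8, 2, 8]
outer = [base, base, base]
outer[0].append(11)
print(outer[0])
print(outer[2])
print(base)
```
[8, 2, 8, 11]
[8, 2, 8, 11]
[8, 2, 8, 11]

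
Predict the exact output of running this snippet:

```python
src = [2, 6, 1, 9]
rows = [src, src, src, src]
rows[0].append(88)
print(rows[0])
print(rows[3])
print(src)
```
[2, 6, 1, 9, 88]
[2, 6, 1, 9, 88]
[2, 6, 1, 9, 88]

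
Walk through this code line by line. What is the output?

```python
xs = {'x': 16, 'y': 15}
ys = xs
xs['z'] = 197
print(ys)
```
{'x': 16, 'y': 15, 'z': 197}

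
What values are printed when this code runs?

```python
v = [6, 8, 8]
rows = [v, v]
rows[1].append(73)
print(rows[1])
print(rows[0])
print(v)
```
[6, 8, 8, 73]
[6, 8, 8, 73]
[6, 8, 8, 73]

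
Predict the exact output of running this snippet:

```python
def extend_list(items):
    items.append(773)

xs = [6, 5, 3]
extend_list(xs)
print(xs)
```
[6, 5, 3, 773]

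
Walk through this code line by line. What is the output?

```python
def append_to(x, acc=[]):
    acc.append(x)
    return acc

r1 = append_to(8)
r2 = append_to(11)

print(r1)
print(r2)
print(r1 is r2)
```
[8, 11]
[8, 11]
True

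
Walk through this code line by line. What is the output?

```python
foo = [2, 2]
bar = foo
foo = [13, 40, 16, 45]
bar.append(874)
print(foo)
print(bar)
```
[13, 40, 16, 45]
[2, 2, 874]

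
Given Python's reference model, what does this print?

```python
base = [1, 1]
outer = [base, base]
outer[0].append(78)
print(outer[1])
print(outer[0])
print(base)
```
[1, 1, 78]
[1, 1, 78]
[1, 1, 78]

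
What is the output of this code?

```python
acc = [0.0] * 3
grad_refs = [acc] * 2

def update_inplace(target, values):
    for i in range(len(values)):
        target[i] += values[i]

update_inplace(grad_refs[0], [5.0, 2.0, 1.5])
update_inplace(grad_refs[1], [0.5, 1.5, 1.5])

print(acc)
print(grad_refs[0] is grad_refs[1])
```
[5.5, 3.5, 3.0]
True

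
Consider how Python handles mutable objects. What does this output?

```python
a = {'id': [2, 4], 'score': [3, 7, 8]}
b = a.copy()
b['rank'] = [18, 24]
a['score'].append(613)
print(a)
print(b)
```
{'id': [2, 4], 'score': [3, 7, 8, 613]}
{'id': [2, 4], 'score': [3, 7, 8, 613], 'rank': [18, 24]}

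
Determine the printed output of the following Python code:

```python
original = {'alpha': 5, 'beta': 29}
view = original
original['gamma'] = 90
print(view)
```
{'alpha': 5, 'beta': 29, 'gamma': 90}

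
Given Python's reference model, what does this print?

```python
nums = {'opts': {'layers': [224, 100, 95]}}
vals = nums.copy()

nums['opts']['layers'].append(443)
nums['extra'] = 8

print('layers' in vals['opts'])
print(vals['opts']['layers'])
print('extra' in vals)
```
True
[224, 100, 95, 443]
False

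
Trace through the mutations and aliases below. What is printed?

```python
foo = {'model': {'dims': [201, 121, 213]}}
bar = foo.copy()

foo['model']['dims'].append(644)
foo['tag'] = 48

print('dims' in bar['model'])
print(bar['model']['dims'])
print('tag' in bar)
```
True
[201, 121, 213, 644]
False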